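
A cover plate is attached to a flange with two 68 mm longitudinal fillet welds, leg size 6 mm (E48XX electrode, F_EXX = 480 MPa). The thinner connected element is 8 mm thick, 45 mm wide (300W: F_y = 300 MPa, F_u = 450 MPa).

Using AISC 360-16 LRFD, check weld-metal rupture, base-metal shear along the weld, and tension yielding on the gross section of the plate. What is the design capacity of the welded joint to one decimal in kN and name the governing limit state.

97.2 kN (gross-section yield governs)

Weld metal: throat = 0.707×6 = 4.242 mm, L = 2×68 = 136 mm. φR_n = 0.75 × 0.6 × 480 × 4.242 × 136 = 124.6 kN.
Base metal shear (8 mm plate): yield φR_n = 1.0×0.6×300×8×136 = 195.8 kN; rupture φR_n = 0.75×0.6×450×8×136 = 220.3 kN; take 195.8 kN (yield).
Tension yield (gross): A_g = 45×8 = 360 mm². φR_n = 0.90 × 300 × 360 = 97.2 kN.
Governing: min(124.6, 195.8, 97.2) = 97.2 kN → gross-section yield.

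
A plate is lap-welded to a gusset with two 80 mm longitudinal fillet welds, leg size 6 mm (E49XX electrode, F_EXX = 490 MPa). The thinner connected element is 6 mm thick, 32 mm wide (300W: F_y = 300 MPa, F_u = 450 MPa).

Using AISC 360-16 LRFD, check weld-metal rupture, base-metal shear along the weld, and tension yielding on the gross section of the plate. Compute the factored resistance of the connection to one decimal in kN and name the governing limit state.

Weld metal: throat = 0.707×6 = 4.242 mm, L = 2×80 = 160 mm. φR_n = 0.75 × 0.6 × 490 × 4.242 × 160 = 149.7 kN.
Base metal shear (6 mm plate): yield φR_n = 1.0×0.6×300×6×160 = 172.8 kN; rupture φR_n = 0.75×0.6×450×6×160 = 194.4 kN; take 172.8 kN (yield).
Tension yield (gross): A_g = 32×6 = 192 mm². φR_n = 0.90 × 300 × 192 = 51.8 kN.
Governing: min(149.7, 172.8, 51.8) = 51.8 kN → gross-section yield.

51.8 kN (gross-section yield governs)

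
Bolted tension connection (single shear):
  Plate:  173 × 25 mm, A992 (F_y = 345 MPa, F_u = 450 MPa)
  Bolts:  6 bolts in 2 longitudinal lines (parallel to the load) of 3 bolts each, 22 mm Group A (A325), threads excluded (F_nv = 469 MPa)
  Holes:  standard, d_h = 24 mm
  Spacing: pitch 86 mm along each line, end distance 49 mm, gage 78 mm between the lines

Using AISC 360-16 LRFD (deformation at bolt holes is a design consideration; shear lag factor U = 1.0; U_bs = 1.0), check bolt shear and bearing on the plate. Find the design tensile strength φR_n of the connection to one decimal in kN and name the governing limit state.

Bolt shear: A_b = π(22)²/4 = 380.13 mm². φR_n = 0.75 × 469 × 380.13 × 6 × 1 = 802.3 kN.
Bearing (25 mm plate, F_u = 450 MPa): end bolts L_c = 49 − 24/2 = 37, R_n = min(1.2×37×25×450, 2.4×22×25×450) = 499.5 kN/bolt; interior L_c = 86 − 24 = 62, R_n = 594 kN/bolt. φR_n = 0.75 × (2×499.5 + 4×594) = 2531.3 kN.
Governing: min(802.3, 2531.3) = 802.3 kN → bolt shear.

802.3 kN (bolt shear governs)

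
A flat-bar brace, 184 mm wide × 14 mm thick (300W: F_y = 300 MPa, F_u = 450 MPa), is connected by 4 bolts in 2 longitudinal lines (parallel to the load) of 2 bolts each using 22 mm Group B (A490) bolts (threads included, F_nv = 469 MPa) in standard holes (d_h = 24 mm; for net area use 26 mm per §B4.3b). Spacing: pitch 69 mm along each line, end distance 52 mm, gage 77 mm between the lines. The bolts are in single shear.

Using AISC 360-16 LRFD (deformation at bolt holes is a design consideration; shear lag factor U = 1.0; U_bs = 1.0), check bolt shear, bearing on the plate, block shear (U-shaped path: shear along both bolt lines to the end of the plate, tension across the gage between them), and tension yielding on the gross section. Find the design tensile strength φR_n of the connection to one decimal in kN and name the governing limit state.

Bolt shear: A_b = π(22)²/4 = 380.13 mm². φR_n = 0.75 × 469 × 380.13 × 4 × 1 = 534.8 kN.
Bearing (14 mm plate, F_u = 450 MPa): end bolts L_c = 52 − 24/2 = 40, R_n = min(1.2×40×14×450, 2.4×22×14×450) = 302.4 kN/bolt; interior L_c = 69 − 24 = 45, R_n = 332.64 kN/bolt. φR_n = 0.75 × (2×302.4 + 2×332.64) = 952.6 kN.
Block shear: shear path 2×[52+1×69] = 2×121 mm, A_gv = 3388, A_nv = 2×(121 − 1.5×26)×14 = 2296 mm²; tension across gage: (77 − 1×26)×14 = 714 mm². R_n = min(0.6×450×2296, 0.6×300×3388) + 1.0×450×714 = min(619.92, 609.84) + 321.3 = 931.14 kN. φR_n = 0.75 × 931.14 = 698.4 kN.
Tension yield (gross): A_g = 184×14 = 2576 mm². φR_n = 0.90 × 300 × 2576 = 695.5 kN.
Governing: min(534.8, 952.6, 698.4, 695.5) = 534.8 kN → bolt shear.

534.8 kN (bolt shear governs)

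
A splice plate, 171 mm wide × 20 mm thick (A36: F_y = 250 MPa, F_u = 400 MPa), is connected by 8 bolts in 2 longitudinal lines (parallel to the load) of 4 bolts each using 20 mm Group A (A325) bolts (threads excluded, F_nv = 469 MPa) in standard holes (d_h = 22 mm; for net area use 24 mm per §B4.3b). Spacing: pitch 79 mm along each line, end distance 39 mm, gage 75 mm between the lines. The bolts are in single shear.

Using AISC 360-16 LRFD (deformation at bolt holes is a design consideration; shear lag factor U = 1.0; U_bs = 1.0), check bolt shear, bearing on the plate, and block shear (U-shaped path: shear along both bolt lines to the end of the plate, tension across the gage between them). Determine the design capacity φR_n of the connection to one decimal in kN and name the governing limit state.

Bolt shear: A_b = π(20)²/4 = 314.16 mm². φR_n = 0.75 × 469 × 314.16 × 8 × 1 = 884.0 kN.
Bearing (20 mm plate, F_u = 400 MPa): end bolts L_c = 39 − 22/2 = 28, R_n = min(1.2×28×20×400, 2.4×20×20×400) = 268.8 kN/bolt; interior L_c = 79 − 22 = 57, R_n = 384 kN/bolt. φR_n = 0.75 × (2×268.8 + 6×384) = 2131.2 kN.
Block shear: shear path 2×[39+3×79] = 2×276 mm, A_gv = 11040, A_nv = 2×(276 − 3.5×24)×20 = 7680 mm²; tension across gage: (75 − 1×24)×20 = 1020 mm². R_n = min(0.6×400×7680, 0.6×250×11040) + 1.0×400×1020 = min(1843.2, 1656) + 408 = 2064 kN. φR_n = 0.75 × 2064 = 1548.0 kN.
Governing: min(884.0, 2131.2, 1548.0) = 884.0 kN → bolt shear.

884.0 kN (bolt shear governs)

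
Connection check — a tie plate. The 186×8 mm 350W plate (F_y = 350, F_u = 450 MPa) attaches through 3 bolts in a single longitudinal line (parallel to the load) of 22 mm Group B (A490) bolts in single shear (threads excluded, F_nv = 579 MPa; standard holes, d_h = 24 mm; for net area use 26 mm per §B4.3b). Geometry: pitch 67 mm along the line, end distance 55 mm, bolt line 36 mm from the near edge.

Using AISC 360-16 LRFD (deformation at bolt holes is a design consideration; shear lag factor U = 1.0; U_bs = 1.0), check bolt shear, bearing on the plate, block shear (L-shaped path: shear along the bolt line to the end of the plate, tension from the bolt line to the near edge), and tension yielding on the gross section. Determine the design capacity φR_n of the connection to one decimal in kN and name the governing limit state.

Bolt shear: A_b = π(22)²/4 = 380.13 mm². φR_n = 0.75 × 579 × 380.13 × 3 × 1 = 495.2 kN.
Bearing (8 mm plate, F_u = 450 MPa): end bolts L_c = 55 − 24/2 = 43, R_n = min(1.2×43×8×450, 2.4×22×8×450) = 185.76 kN/bolt; interior L_c = 67 − 24 = 43, R_n = 185.76 kN/bolt. φR_n = 0.75 × (1×185.76 + 2×185.76) = 418.0 kN.
Block shear: shear path 1×[55+2×67] = 1×189 mm, A_gv = 1512, A_nv = 1×(189 − 2.5×26)×8 = 992 mm²; tension to near edge: (36 − 0.5×26)×8 = 184 mm². R_n = min(0.6×450×992, 0.6×350×1512) + 1.0×450×184 = min(267.84, 317.52) + 82.8 = 350.64 kN. φR_n = 0.75 × 350.64 = 263.0 kN.
Tension yield (gross): A_g = 186×8 = 1488 mm². φR_n = 0.90 × 350 × 1488 = 468.7 kN.
Governing: min(495.2, 418.0, 263.0, 468.7) = 263.0 kN → block shear.

263.0 kN (block shear governs)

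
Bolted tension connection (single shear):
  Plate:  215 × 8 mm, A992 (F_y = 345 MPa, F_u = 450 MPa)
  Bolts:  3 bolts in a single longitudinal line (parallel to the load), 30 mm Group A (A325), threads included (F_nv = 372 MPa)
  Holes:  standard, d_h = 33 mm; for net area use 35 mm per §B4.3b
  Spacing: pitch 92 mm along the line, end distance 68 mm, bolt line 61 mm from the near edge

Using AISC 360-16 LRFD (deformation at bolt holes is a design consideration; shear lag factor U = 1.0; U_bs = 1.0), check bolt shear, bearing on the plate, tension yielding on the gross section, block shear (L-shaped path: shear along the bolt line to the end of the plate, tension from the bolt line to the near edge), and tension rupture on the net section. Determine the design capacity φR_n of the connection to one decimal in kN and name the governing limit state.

Bolt shear: A_b = π(30)²/4 = 706.86 mm². φR_n = 0.75 × 372 × 706.86 × 3 × 1 = 591.6 kN.
Bearing (8 mm plate, F_u = 450 MPa): end bolts L_c = 68 − 33/2 = 51.5, R_n = min(1.2×51.5×8×450, 2.4×30×8×450) = 222.48 kN/bolt; interior L_c = 92 − 33 = 59, R_n = 254.88 kN/bolt. φR_n = 0.75 × (1×222.48 + 2×254.88) = 549.2 kN.
Tension yield (gross): A_g = 215×8 = 1720 mm². φR_n = 0.90 × 345 × 1720 = 534.1 kN.
Block shear: shear path 1×[68+2×92] = 1×252 mm, A_gv = 2016, A_nv = 1×(252 − 2.5×35)×8 = 1316 mm²; tension to near edge: (61 − 0.5×35)×8 = 348 mm². R_n = min(0.6×450×1316, 0.6×345×2016) + 1.0×450×348 = min(355.32, 417.31) + 156.6 = 511.92 kN. φR_n = 0.75 × 511.92 = 383.9 kN.
Tension rupture (net): A_n = (215 − 1×35)×8 = 1440 mm² (U = 1.0, A_e = A_n). φR_n = 0.75 × 450 × 1440 = 486.0 kN.
Governing: min(591.6, 549.2, 534.1, 383.9, 486.0) = 383.9 kN → block shear.

383.9 kN (block shear governs)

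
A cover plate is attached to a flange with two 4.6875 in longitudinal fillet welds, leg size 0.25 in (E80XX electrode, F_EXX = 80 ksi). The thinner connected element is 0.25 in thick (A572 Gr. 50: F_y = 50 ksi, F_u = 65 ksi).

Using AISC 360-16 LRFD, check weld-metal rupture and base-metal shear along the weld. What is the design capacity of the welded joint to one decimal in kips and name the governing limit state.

Weld metal: throat = 0.707×0.25 = 0.17675 in, L = 2×4.6875 = 9.375 in. φR_n = 0.75 × 0.6 × 80 × 0.17675 × 9.375 = 59.7 kips.
Base metal shear (0.25 in plate): yield φR_n = 1.0×0.6×50×0.25×9.375 = 70.3 kips; rupture φR_n = 0.75×0.6×65×0.25×9.375 = 68.6 kips; take 68.6 kips (rupture).
Governing: min(59.7, 68.6) = 59.7 kips → weld metal.

59.7 kips (weld metal governs)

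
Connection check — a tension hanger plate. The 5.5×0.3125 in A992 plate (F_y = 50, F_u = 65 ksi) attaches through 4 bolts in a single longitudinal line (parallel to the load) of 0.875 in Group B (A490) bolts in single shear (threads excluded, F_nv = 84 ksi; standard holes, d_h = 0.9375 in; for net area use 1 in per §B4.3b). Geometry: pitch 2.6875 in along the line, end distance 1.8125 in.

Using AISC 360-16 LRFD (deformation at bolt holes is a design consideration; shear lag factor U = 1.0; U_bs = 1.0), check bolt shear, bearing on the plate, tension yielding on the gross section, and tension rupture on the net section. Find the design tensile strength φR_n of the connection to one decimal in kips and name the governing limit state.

68.6 kips (net-section rupture governs)

Bolt shear: A_b = π(0.875)²/4 = 0.60132 in². φR_n = 0.75 × 84 × 0.60132 × 4 × 1 = 151.5 kips.
Bearing (0.3125 in plate, F_u = 65 ksi): end bolts L_c = 1.8125 − 0.9375/2 = 1.34375, R_n = min(1.2×1.34375×0.3125×65, 2.4×0.875×0.3125×65) = 32.754 kips/bolt; interior L_c = 2.6875 − 0.9375 = 1.75, R_n = 42.656 kips/bolt. φR_n = 0.75 × (1×32.754 + 3×42.656) = 120.5 kips.
Tension yield (gross): A_g = 5.5×0.3125 = 1.7188 in². φR_n = 0.90 × 50 × 1.7188 = 77.3 kips.
Tension rupture (net): A_n = (5.5 − 1×1)×0.3125 = 1.4063 in² (U = 1.0, A_e = A_n). φR_n = 0.75 × 65 × 1.4063 = 68.6 kips.
Governing: min(151.5, 120.5, 77.3, 68.6) = 68.6 kips → net-section rupture.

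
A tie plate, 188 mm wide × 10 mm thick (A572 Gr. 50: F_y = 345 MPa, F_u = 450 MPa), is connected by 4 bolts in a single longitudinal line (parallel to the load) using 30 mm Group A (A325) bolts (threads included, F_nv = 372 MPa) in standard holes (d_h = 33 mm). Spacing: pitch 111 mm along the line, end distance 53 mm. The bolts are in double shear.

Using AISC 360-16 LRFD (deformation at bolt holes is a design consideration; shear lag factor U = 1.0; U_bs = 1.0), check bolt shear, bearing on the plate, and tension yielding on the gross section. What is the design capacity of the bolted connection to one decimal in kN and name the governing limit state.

583.7 kN (gross-section yield governs)

Bolt shear: A_b = π(30)²/4 = 706.86 mm². φR_n = 0.75 × 372 × 706.86 × 4 × 2 = 1577.7 kN.
Bearing (10 mm plate, F_u = 450 MPa): end bolts L_c = 53 − 33/2 = 36.5, R_n = min(1.2×36.5×10×450, 2.4×30×10×450) = 197.1 kN/bolt; interior L_c = 111 − 33 = 78, R_n = 324 kN/bolt. φR_n = 0.75 × (1×197.1 + 3×324) = 876.8 kN.
Tension yield (gross): A_g = 188×10 = 1880 mm². φR_n = 0.90 × 345 × 1880 = 583.7 kN.
Governing: min(1577.7, 876.8, 583.7) = 583.7 kN → gross-section yield.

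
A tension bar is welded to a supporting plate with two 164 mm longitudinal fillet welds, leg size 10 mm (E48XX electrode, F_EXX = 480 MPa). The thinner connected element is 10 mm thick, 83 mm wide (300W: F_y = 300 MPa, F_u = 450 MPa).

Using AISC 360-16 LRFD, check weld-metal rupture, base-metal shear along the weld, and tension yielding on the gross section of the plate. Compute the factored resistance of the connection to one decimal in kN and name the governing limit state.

224.1 kN (gross-section yield governs)

Weld metal: throat = 0.707×10 = 7.07 mm, L = 2×164 = 328 mm. φR_n = 0.75 × 0.6 × 480 × 7.07 × 328 = 500.9 kN.
Base metal shear (10 mm plate): yield φR_n = 1.0×0.6×300×10×328 = 590.4 kN; rupture φR_n = 0.75×0.6×450×10×328 = 664.2 kN; take 590.4 kN (yield).
Tension yield (gross): A_g = 83×10 = 830 mm². φR_n = 0.90 × 300 × 830 = 224.1 kN.
Governing: min(500.9, 590.4, 224.1) = 224.1 kN → gross-section yield.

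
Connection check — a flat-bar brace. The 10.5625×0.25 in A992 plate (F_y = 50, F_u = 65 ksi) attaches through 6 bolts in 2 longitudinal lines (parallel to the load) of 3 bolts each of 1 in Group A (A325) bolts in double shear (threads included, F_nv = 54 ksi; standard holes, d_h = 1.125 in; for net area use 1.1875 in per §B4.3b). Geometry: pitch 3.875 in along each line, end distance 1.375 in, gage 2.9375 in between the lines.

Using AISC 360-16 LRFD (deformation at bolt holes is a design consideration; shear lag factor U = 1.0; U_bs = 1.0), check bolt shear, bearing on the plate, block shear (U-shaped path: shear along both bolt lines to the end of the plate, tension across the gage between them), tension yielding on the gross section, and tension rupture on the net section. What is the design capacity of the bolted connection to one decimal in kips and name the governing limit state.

99.8 kips (net-section rupture governs)

Bolt shear: A_b = π(1)²/4 = 0.7854 in². φR_n = 0.75 × 54 × 0.7854 × 6 × 2 = 381.7 kips.
Bearing (0.25 in plate, F_u = 65 ksi): end bolts L_c = 1.375 − 1.125/2 = 0.8125, R_n = min(1.2×0.8125×0.25×65, 2.4×1×0.25×65) = 15.844 kips/bolt; interior L_c = 3.875 − 1.125 = 2.75, R_n = 39 kips/bolt. φR_n = 0.75 × (2×15.844 + 4×39) = 140.8 kips.
Block shear: shear path 2×[1.375+2×3.875] = 2×9.125 in, A_gv = 4.5625, A_nv = 2×(9.125 − 2.5×1.1875)×0.25 = 3.0781 in²; tension across gage: (2.9375 − 1×1.1875)×0.25 = 0.4375 in². R_n = min(0.6×65×3.0781, 0.6×50×4.5625) + 1.0×65×0.4375 = min(120.05, 136.88) + 28.438 = 148.49 kips. φR_n = 0.75 × 148.49 = 111.4 kips.
Tension yield (gross): A_g = 10.5625×0.25 = 2.6406 in². φR_n = 0.90 × 50 × 2.6406 = 118.8 kips.
Tension rupture (net): A_n = (10.5625 − 2×1.1875)×0.25 = 2.0469 in² (U = 1.0, A_e = A_n). φR_n = 0.75 × 65 × 2.0469 = 99.8 kips.
Governing: min(381.7, 140.8, 111.4, 118.8, 99.8) = 99.8 kips → net-section rupture.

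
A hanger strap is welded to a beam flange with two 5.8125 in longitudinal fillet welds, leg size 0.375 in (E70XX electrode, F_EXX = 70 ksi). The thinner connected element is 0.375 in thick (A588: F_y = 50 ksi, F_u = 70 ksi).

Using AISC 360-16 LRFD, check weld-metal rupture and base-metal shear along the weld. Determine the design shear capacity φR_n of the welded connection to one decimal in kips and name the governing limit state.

Weld metal: throat = 0.707×0.375 = 0.26513 in, L = 2×5.8125 = 11.625 in. φR_n = 0.75 × 0.6 × 70 × 0.26513 × 11.625 = 97.1 kips.
Base metal shear (0.375 in plate): yield φR_n = 1.0×0.6×50×0.375×11.625 = 130.8 kips; rupture φR_n = 0.75×0.6×70×0.375×11.625 = 137.3 kips; take 130.8 kips (yield).
Governing: min(97.1, 130.8) = 97.1 kips → weld metal.

97.1 kips (weld metal governs)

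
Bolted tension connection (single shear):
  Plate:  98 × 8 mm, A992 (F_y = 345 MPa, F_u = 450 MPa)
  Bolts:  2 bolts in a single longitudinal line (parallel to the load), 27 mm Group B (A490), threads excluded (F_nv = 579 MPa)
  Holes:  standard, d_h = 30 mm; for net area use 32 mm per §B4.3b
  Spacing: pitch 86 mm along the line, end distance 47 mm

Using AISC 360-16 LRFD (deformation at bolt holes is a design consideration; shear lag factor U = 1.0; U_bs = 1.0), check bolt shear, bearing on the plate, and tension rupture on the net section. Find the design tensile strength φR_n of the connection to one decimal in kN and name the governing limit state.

Bolt shear: A_b = π(27)²/4 = 572.56 mm². φR_n = 0.75 × 579 × 572.56 × 2 × 1 = 497.3 kN.
Bearing (8 mm plate, F_u = 450 MPa): end bolts L_c = 47 − 30/2 = 32, R_n = min(1.2×32×8×450, 2.4×27×8×450) = 138.24 kN/bolt; interior L_c = 86 − 30 = 56, R_n = 233.28 kN/bolt. φR_n = 0.75 × (1×138.24 + 1×233.28) = 278.6 kN.
Tension rupture (net): A_n = (98 − 1×32)×8 = 528 mm² (U = 1.0, A_e = A_n). φR_n = 0.75 × 450 × 528 = 178.2 kN.
Governing: min(497.3, 278.6, 178.2) = 178.2 kN → net-section rupture.

178.2 kN (net-section rupture governs)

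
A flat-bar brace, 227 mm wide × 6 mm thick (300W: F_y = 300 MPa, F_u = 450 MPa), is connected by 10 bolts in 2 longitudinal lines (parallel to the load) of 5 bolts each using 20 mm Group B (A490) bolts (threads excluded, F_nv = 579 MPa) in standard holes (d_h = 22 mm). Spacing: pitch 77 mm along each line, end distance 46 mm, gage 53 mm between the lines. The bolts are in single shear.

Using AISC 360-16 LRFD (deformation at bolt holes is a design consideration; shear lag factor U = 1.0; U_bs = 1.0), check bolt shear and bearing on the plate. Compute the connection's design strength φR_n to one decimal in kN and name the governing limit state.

947.7 kN (bearing governs)

Bolt shear: A_b = π(20)²/4 = 314.16 mm². φR_n = 0.75 × 579 × 314.16 × 10 × 1 = 1364.2 kN.
Bearing (6 mm plate, F_u = 450 MPa): end bolts L_c = 46 − 22/2 = 35, R_n = min(1.2×35×6×450, 2.4×20×6×450) = 113.4 kN/bolt; interior L_c = 77 − 22 = 55, R_n = 129.6 kN/bolt. φR_n = 0.75 × (2×113.4 + 8×129.6) = 947.7 kN.
Governing: min(1364.2, 947.7) = 947.7 kN → bearing.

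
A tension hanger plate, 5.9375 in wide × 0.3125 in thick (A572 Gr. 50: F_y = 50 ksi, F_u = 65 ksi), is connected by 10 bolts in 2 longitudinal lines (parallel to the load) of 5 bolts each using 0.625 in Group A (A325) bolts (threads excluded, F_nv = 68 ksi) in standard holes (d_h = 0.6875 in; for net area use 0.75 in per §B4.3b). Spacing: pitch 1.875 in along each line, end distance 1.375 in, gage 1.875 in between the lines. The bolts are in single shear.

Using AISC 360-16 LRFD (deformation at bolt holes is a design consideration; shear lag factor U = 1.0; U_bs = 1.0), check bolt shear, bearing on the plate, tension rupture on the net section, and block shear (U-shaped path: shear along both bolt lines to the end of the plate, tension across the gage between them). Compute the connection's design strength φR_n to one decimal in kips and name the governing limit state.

67.6 kips (net-section rupture governs)

Bolt shear: A_b = π(0.625)²/4 = 0.3068 in². φR_n = 0.75 × 68 × 0.3068 × 10 × 1 = 156.5 kips.
Bearing (0.3125 in plate, F_u = 65 ksi): end bolts L_c = 1.375 − 0.6875/2 = 1.03125, R_n = min(1.2×1.03125×0.3125×65, 2.4×0.625×0.3125×65) = 25.137 kips/bolt; interior L_c = 1.875 − 0.6875 = 1.1875, R_n = 28.945 kips/bolt. φR_n = 0.75 × (2×25.137 + 8×28.945) = 211.4 kips.
Tension rupture (net): A_n = (5.9375 − 2×0.75)×0.3125 = 1.3867 in² (U = 1.0, A_e = A_n). φR_n = 0.75 × 65 × 1.3867 = 67.6 kips.
Block shear: shear path 2×[1.375+4×1.875] = 2×8.875 in, A_gv = 5.5469, A_nv = 2×(8.875 − 4.5×0.75)×0.3125 = 3.4375 in²; tension across gage: (1.875 − 1×0.75)×0.3125 = 0.35156 in². R_n = min(0.6×65×3.4375, 0.6×50×5.5469) + 1.0×65×0.35156 = min(134.06, 166.41) + 22.851 = 156.91 kips. φR_n = 0.75 × 156.91 = 117.7 kips.
Governing: min(156.5, 211.4, 67.6, 117.7) = 67.6 kips → net-section rupture.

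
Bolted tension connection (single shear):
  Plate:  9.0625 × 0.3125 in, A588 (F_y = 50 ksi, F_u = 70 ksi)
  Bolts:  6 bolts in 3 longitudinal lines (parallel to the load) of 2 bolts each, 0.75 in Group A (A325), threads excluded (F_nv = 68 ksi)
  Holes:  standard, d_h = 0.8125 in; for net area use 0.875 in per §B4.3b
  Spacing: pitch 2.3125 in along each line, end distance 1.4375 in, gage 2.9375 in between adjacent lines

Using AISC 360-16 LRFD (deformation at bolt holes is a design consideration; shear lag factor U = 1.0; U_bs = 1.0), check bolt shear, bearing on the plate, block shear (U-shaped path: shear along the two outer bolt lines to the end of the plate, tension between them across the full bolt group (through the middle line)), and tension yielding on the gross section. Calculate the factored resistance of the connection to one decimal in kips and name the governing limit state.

115.7 kips (block shear governs)

Bolt shear: A_b = π(0.75)²/4 = 0.44179 in². φR_n = 0.75 × 68 × 0.44179 × 6 × 1 = 135.2 kips.
Bearing (0.3125 in plate, F_u = 70 ksi): end bolts L_c = 1.4375 − 0.8125/2 = 1.03125, R_n = min(1.2×1.03125×0.3125×70, 2.4×0.75×0.3125×70) = 27.07 kips/bolt; interior L_c = 2.3125 − 0.8125 = 1.5, R_n = 39.375 kips/bolt. φR_n = 0.75 × (3×27.07 + 3×39.375) = 149.5 kips.
Block shear: shear path 2×[1.4375+1×2.3125] = 2×3.75 in, A_gv = 2.3438, A_nv = 2×(3.75 − 1.5×0.875)×0.3125 = 1.5234 in²; tension across gage: (5.875 − 2×0.875)×0.3125 = 1.2891 in². R_n = min(0.6×70×1.5234, 0.6×50×2.3438) + 1.0×70×1.2891 = min(63.983, 70.314) + 90.237 = 154.22 kips. φR_n = 0.75 × 154.22 = 115.7 kips.
Tension yield (gross): A_g = 9.0625×0.3125 = 2.832 in². φR_n = 0.90 × 50 × 2.832 = 127.4 kips.
Governing: min(135.2, 149.5, 115.7, 127.4) = 115.7 kips → block shear.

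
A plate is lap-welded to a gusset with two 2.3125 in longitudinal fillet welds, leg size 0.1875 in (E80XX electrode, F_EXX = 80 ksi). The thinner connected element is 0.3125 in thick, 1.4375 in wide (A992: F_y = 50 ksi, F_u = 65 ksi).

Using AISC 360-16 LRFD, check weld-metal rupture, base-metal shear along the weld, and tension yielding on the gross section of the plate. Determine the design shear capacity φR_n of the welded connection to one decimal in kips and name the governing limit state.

Weld metal: throat = 0.707×0.1875 = 0.13256 in, L = 2×2.3125 = 4.625 in. φR_n = 0.75 × 0.6 × 80 × 0.13256 × 4.625 = 22.1 kips.
Base metal shear (0.3125 in plate): yield φR_n = 1.0×0.6×50×0.3125×4.625 = 43.4 kips; rupture φR_n = 0.75×0.6×65×0.3125×4.625 = 42.3 kips; take 42.3 kips (rupture).
Tension yield (gross): A_g = 1.4375×0.3125 = 0.44922 in². φR_n = 0.90 × 50 × 0.44922 = 20.2 kips.
Governing: min(22.1, 42.3, 20.2) = 20.2 kips → gross-section yield.

20.2 kips (gross-section yield governs)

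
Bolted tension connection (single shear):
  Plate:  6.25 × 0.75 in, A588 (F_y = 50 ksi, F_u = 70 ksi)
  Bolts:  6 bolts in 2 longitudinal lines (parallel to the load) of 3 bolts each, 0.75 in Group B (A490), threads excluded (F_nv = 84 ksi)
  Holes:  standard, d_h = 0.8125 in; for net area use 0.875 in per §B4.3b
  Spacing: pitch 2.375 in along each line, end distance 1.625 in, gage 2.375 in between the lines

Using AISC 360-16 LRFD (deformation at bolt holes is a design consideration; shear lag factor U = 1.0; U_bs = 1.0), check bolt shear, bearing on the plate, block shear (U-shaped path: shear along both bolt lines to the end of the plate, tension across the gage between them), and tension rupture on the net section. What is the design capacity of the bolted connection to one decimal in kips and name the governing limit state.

Bolt shear: A_b = π(0.75)²/4 = 0.44179 in². φR_n = 0.75 × 84 × 0.44179 × 6 × 1 = 167.0 kips.
Bearing (0.75 in plate, F_u = 70 ksi): end bolts L_c = 1.625 − 0.8125/2 = 1.21875, R_n = min(1.2×1.21875×0.75×70, 2.4×0.75×0.75×70) = 76.781 kips/bolt; interior L_c = 2.375 − 0.8125 = 1.5625, R_n = 94.5 kips/bolt. φR_n = 0.75 × (2×76.781 + 4×94.5) = 398.7 kips.
Block shear: shear path 2×[1.625+2×2.375] = 2×6.375 in, A_gv = 9.5625, A_nv = 2×(6.375 − 2.5×0.875)×0.75 = 6.2813 in²; tension across gage: (2.375 − 1×0.875)×0.75 = 1.125 in². R_n = min(0.6×70×6.2813, 0.6×50×9.5625) + 1.0×70×1.125 = min(263.81, 286.88) + 78.75 = 342.56 kips. φR_n = 0.75 × 342.56 = 256.9 kips.
Tension rupture (net): A_n = (6.25 − 2×0.875)×0.75 = 3.375 in² (U = 1.0, A_e = A_n). φR_n = 0.75 × 70 × 3.375 = 177.2 kips.
Governing: min(167.0, 398.7, 256.9, 177.2) = 167.0 kips → bolt shear.

167.0 kips (bolt shear governs)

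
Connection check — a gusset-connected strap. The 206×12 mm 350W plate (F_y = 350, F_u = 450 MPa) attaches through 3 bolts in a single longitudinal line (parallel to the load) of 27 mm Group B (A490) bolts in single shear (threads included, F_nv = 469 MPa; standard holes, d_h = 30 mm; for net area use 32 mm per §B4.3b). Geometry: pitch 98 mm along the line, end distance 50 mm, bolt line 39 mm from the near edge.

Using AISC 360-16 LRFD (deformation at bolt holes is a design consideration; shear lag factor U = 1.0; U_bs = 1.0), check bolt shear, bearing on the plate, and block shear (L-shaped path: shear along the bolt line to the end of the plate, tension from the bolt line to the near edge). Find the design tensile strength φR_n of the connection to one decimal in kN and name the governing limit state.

Bolt shear: A_b = π(27)²/4 = 572.56 mm². φR_n = 0.75 × 469 × 572.56 × 3 × 1 = 604.2 kN.
Bearing (12 mm plate, F_u = 450 MPa): end bolts L_c = 50 − 30/2 = 35, R_n = min(1.2×35×12×450, 2.4×27×12×450) = 226.8 kN/bolt; interior L_c = 98 − 30 = 68, R_n = 349.92 kN/bolt. φR_n = 0.75 × (1×226.8 + 2×349.92) = 695.0 kN.
Block shear: shear path 1×[50+2×98] = 1×246 mm, A_gv = 2952, A_nv = 1×(246 − 2.5×32)×12 = 1992 mm²; tension to near edge: (39 − 0.5×32)×12 = 276 mm². R_n = min(0.6×450×1992, 0.6×350×2952) + 1.0×450×276 = min(537.84, 619.92) + 124.2 = 662.04 kN. φR_n = 0.75 × 662.04 = 496.5 kN.
Governing: min(604.2, 695.0, 496.5) = 496.5 kN → block shear.

496.5 kN (block shear governs)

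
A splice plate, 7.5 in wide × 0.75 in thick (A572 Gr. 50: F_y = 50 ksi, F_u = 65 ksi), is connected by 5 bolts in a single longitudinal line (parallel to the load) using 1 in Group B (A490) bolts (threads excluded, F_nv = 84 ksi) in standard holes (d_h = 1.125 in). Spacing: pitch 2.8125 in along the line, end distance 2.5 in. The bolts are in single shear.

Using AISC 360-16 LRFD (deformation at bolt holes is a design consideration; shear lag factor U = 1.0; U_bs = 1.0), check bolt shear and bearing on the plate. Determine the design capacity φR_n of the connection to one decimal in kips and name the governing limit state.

Bolt shear: A_b = π(1)²/4 = 0.7854 in². φR_n = 0.75 × 84 × 0.7854 × 5 × 1 = 247.4 kips.
Bearing (0.75 in plate, F_u = 65 ksi): end bolts L_c = 2.5 − 1.125/2 = 1.9375, R_n = min(1.2×1.9375×0.75×65, 2.4×1×0.75×65) = 113.34 kips/bolt; interior L_c = 2.8125 − 1.125 = 1.6875, R_n = 98.719 kips/bolt. φR_n = 0.75 × (1×113.34 + 4×98.719) = 381.2 kips.
Governing: min(247.4, 381.2) = 247.4 kips → bolt shear.

247.4 kips (bolt shear governs)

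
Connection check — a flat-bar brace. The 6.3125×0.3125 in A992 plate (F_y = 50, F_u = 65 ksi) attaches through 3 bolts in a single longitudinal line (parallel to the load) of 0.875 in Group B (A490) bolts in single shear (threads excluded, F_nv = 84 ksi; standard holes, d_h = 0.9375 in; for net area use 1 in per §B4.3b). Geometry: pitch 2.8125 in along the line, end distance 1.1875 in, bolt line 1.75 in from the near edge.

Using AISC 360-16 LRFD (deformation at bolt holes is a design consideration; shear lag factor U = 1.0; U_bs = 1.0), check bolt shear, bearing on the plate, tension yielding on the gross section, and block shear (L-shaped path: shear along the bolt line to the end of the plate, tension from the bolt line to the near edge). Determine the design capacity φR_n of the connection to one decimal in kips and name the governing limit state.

Bolt shear: A_b = π(0.875)²/4 = 0.60132 in². φR_n = 0.75 × 84 × 0.60132 × 3 × 1 = 113.6 kips.
Bearing (0.3125 in plate, F_u = 65 ksi): end bolts L_c = 1.1875 − 0.9375/2 = 0.71875, R_n = min(1.2×0.71875×0.3125×65, 2.4×0.875×0.3125×65) = 17.52 kips/bolt; interior L_c = 2.8125 − 0.9375 = 1.875, R_n = 42.656 kips/bolt. φR_n = 0.75 × (1×17.52 + 2×42.656) = 77.1 kips.
Tension yield (gross): A_g = 6.3125×0.3125 = 1.9727 in². φR_n = 0.90 × 50 × 1.9727 = 88.8 kips.
Block shear: shear path 1×[1.1875+2×2.8125] = 1×6.8125 in, A_gv = 2.1289, A_nv = 1×(6.8125 − 2.5×1)×0.3125 = 1.3477 in²; tension to near edge: (1.75 − 0.5×1)×0.3125 = 0.39063 in². R_n = min(0.6×65×1.3477, 0.6×50×2.1289) + 1.0×65×0.39063 = min(52.56, 63.867) + 25.391 = 77.951 kips. φR_n = 0.75 × 77.951 = 58.5 kips.
Governing: min(113.6, 77.1, 88.8, 58.5) = 58.5 kips → block shear.

58.5 kips (block shear governs)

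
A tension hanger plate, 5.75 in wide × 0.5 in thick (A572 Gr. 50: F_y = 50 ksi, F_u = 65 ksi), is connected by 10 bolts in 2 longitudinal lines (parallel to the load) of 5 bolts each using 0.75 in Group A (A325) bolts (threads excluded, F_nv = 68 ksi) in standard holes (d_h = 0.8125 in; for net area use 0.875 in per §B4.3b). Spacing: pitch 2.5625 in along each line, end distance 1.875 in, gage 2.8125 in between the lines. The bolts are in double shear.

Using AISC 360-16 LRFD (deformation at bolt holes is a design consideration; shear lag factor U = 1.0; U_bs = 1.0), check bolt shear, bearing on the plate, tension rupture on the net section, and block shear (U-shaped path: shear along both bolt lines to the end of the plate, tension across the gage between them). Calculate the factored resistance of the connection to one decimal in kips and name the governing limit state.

97.5 kips (net-section rupture governs)

Bolt shear: A_b = π(0.75)²/4 = 0.44179 in². φR_n = 0.75 × 68 × 0.44179 × 10 × 2 = 450.6 kips.
Bearing (0.5 in plate, F_u = 65 ksi): end bolts L_c = 1.875 − 0.8125/2 = 1.46875, R_n = min(1.2×1.46875×0.5×65, 2.4×0.75×0.5×65) = 57.281 kips/bolt; interior L_c = 2.5625 − 0.8125 = 1.75, R_n = 58.5 kips/bolt. φR_n = 0.75 × (2×57.281 + 8×58.5) = 436.9 kips.
Tension rupture (net): A_n = (5.75 − 2×0.875)×0.5 = 2 in² (U = 1.0, A_e = A_n). φR_n = 0.75 × 65 × 2 = 97.5 kips.
Block shear: shear path 2×[1.875+4×2.5625] = 2×12.125 in, A_gv = 12.125, A_nv = 2×(12.125 − 4.5×0.875)×0.5 = 8.1875 in²; tension across gage: (2.8125 − 1×0.875)×0.5 = 0.96875 in². R_n = min(0.6×65×8.1875, 0.6×50×12.125) + 1.0×65×0.96875 = min(319.31, 363.75) + 62.969 = 382.28 kips. φR_n = 0.75 × 382.28 = 286.7 kips.
Governing: min(450.6, 436.9, 97.5, 286.7) = 97.5 kips → net-section rupture.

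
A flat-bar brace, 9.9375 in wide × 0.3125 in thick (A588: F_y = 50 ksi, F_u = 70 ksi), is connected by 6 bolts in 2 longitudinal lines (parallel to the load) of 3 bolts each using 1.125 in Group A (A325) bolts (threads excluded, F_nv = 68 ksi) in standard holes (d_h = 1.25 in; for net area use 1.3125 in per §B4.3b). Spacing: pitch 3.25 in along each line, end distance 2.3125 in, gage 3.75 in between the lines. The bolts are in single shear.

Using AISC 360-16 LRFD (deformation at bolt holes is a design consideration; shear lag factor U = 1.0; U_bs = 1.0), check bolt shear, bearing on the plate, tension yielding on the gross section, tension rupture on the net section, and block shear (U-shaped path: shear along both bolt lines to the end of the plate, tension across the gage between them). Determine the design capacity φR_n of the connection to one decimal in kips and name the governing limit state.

Bolt shear: A_b = π(1.125)²/4 = 0.99402 in². φR_n = 0.75 × 68 × 0.99402 × 6 × 1 = 304.2 kips.
Bearing (0.3125 in plate, F_u = 70 ksi): end bolts L_c = 2.3125 − 1.25/2 = 1.6875, R_n = min(1.2×1.6875×0.3125×70, 2.4×1.125×0.3125×70) = 44.297 kips/bolt; interior L_c = 3.25 − 1.25 = 2, R_n = 52.5 kips/bolt. φR_n = 0.75 × (2×44.297 + 4×52.5) = 223.9 kips.
Tension yield (gross): A_g = 9.9375×0.3125 = 3.1055 in². φR_n = 0.90 × 50 × 3.1055 = 139.7 kips.
Tension rupture (net): A_n = (9.9375 − 2×1.3125)×0.3125 = 2.2852 in² (U = 1.0, A_e = A_n). φR_n = 0.75 × 70 × 2.2852 = 120.0 kips.
Block shear: shear path 2×[2.3125+2×3.25] = 2×8.8125 in, A_gv = 5.5078, A_nv = 2×(8.8125 − 2.5×1.3125)×0.3125 = 3.457 in²; tension across gage: (3.75 − 1×1.3125)×0.3125 = 0.76172 in². R_n = min(0.6×70×3.457, 0.6×50×5.5078) + 1.0×70×0.76172 = min(145.19, 165.23) + 53.32 = 198.51 kips. φR_n = 0.75 × 198.51 = 148.9 kips.
Governing: min(304.2, 223.9, 139.7, 120.0, 148.9) = 120.0 kips → net-section rupture.

120.0 kips (net-section rupture governs)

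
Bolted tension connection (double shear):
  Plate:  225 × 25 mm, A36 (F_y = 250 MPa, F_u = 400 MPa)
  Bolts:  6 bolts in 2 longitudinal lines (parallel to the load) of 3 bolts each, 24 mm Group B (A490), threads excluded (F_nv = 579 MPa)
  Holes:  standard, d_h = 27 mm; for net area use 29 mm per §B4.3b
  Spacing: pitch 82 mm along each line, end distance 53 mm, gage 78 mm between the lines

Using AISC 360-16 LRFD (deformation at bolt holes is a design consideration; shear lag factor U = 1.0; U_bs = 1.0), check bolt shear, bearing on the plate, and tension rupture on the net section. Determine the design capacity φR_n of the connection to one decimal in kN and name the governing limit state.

Bolt shear: A_b = π(24)²/4 = 452.39 mm². φR_n = 0.75 × 579 × 452.39 × 6 × 2 = 2357.4 kN.
Bearing (25 mm plate, F_u = 400 MPa): end bolts L_c = 53 − 27/2 = 39.5, R_n = min(1.2×39.5×25×400, 2.4×24×25×400) = 474 kN/bolt; interior L_c = 82 − 27 = 55, R_n = 576 kN/bolt. φR_n = 0.75 × (2×474 + 4×576) = 2439.0 kN.
Tension rupture (net): A_n = (225 − 2×29)×25 = 4175 mm² (U = 1.0, A_e = A_n). φR_n = 0.75 × 400 × 4175 = 1252.5 kN.
Governing: min(2357.4, 2439.0, 1252.5) = 1252.5 kN → net-section rupture.

1252.5 kN (net-section rupture governs)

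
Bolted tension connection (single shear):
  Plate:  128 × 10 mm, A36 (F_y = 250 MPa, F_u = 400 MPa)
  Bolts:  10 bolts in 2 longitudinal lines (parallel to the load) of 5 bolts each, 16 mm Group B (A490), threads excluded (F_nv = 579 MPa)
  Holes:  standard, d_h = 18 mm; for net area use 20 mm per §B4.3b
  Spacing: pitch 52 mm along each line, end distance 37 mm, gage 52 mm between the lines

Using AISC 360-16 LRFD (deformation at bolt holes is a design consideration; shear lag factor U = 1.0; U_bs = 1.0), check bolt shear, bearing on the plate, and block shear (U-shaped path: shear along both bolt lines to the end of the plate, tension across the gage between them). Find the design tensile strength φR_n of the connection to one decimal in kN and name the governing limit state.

Bolt shear: A_b = π(16)²/4 = 201.06 mm². φR_n = 0.75 × 579 × 201.06 × 10 × 1 = 873.1 kN.
Bearing (10 mm plate, F_u = 400 MPa): end bolts L_c = 37 − 18/2 = 28, R_n = min(1.2×28×10×400, 2.4×16×10×400) = 134.4 kN/bolt; interior L_c = 52 − 18 = 34, R_n = 153.6 kN/bolt. φR_n = 0.75 × (2×134.4 + 8×153.6) = 1123.2 kN.
Block shear: shear path 2×[37+4×52] = 2×245 mm, A_gv = 4900, A_nv = 2×(245 − 4.5×20)×10 = 3100 mm²; tension across gage: (52 − 1×20)×10 = 320 mm². R_n = min(0.6×400×3100, 0.6×250×4900) + 1.0×400×320 = min(744, 735) + 128 = 863 kN. φR_n = 0.75 × 863 = 647.3 kN.
Governing: min(873.1, 1123.2, 647.3) = 647.3 kN → block shear.

647.3 kN (block shear governs)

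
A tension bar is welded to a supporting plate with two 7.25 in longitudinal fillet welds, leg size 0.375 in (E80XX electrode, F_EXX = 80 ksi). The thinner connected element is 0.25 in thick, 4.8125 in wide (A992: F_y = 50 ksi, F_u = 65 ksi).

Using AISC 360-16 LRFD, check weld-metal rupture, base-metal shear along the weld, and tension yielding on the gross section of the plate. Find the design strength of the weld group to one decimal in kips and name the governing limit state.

Weld metal: throat = 0.707×0.375 = 0.26513 in, L = 2×7.25 = 14.5 in. φR_n = 0.75 × 0.6 × 80 × 0.26513 × 14.5 = 138.4 kips.
Base metal shear (0.25 in plate): yield φR_n = 1.0×0.6×50×0.25×14.5 = 108.8 kips; rupture φR_n = 0.75×0.6×65×0.25×14.5 = 106.0 kips; take 106.0 kips (rupture).
Tension yield (gross): A_g = 4.8125×0.25 = 1.2031 in². φR_n = 0.90 × 50 × 1.2031 = 54.1 kips.
Governing: min(138.4, 106.0, 54.1) = 54.1 kips → gross-section yield.

54.1 kips (gross-section yield governs)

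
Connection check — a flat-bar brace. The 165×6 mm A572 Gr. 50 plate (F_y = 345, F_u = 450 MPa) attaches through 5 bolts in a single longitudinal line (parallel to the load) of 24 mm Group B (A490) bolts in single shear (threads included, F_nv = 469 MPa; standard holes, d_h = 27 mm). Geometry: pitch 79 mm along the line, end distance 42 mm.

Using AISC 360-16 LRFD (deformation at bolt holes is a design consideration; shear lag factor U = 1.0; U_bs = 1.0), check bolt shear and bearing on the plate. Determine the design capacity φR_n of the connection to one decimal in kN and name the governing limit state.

Bolt shear: A_b = π(24)²/4 = 452.39 mm². φR_n = 0.75 × 469 × 452.39 × 5 × 1 = 795.6 kN.
Bearing (6 mm plate, F_u = 450 MPa): end bolts L_c = 42 − 27/2 = 28.5, R_n = min(1.2×28.5×6×450, 2.4×24×6×450) = 92.34 kN/bolt; interior L_c = 79 − 27 = 52, R_n = 155.52 kN/bolt. φR_n = 0.75 × (1×92.34 + 4×155.52) = 535.8 kN.
Governing: min(795.6, 535.8) = 535.8 kN → bearing.

535.8 kN (bearing governs)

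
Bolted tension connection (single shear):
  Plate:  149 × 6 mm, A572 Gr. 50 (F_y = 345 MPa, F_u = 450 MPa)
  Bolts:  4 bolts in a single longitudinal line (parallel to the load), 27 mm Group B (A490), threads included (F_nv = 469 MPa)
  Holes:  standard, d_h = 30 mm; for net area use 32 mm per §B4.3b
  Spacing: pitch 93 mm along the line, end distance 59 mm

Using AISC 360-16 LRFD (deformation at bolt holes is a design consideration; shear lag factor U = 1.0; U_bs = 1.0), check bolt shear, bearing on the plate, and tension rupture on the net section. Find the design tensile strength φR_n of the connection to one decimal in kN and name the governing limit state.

236.9 kN (net-section rupture governs)

Bolt shear: A_b = π(27)²/4 = 572.56 mm². φR_n = 0.75 × 469 × 572.56 × 4 × 1 = 805.6 kN.
Bearing (6 mm plate, F_u = 450 MPa): end bolts L_c = 59 − 30/2 = 44, R_n = min(1.2×44×6×450, 2.4×27×6×450) = 142.56 kN/bolt; interior L_c = 93 − 30 = 63, R_n = 174.96 kN/bolt. φR_n = 0.75 × (1×142.56 + 3×174.96) = 500.6 kN.
Tension rupture (net): A_n = (149 − 1×32)×6 = 702 mm² (U = 1.0, A_e = A_n). φR_n = 0.75 × 450 × 702 = 236.9 kN.
Governing: min(805.6, 500.6, 236.9) = 236.9 kN → net-section rupture.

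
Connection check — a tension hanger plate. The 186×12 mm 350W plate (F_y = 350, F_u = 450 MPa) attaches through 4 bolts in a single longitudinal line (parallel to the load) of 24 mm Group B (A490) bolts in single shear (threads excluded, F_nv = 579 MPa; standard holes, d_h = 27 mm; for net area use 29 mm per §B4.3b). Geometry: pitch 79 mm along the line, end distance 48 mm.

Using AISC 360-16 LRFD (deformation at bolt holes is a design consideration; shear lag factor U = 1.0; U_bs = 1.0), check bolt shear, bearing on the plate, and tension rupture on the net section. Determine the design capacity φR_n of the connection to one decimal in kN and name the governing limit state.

Bolt shear: A_b = π(24)²/4 = 452.39 mm². φR_n = 0.75 × 579 × 452.39 × 4 × 1 = 785.8 kN.
Bearing (12 mm plate, F_u = 450 MPa): end bolts L_c = 48 − 27/2 = 34.5, R_n = min(1.2×34.5×12×450, 2.4×24×12×450) = 223.56 kN/bolt; interior L_c = 79 − 27 = 52, R_n = 311.04 kN/bolt. φR_n = 0.75 × (1×223.56 + 3×311.04) = 867.5 kN.
Tension rupture (net): A_n = (186 − 1×29)×12 = 1884 mm² (U = 1.0, A_e = A_n). φR_n = 0.75 × 450 × 1884 = 635.9 kN.
Governing: min(785.8, 867.5, 635.9) = 635.9 kN → net-section rupture.

635.9 kN (net-section rupture governs)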